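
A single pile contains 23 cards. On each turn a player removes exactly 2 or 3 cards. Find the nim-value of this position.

1

Compute g(0), g(1), … for moves {2, 3}:
k:     0  1  2  3  4  5  6  7  8  9 10 11 12 13 14 15 16 17 18 19 20 21 22 23
g(k):  0  0  1  1  2  0  0  1  1  2  0  0  1  1  2  0  0  1  1  2  0  0  1  1
So g(23) = 1.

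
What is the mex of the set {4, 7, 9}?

0

0 is not in the set, so the mex is 0.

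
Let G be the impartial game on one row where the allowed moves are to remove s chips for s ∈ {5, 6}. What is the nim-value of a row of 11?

Build the Grundy sequence with g(k) = mex{g(k−s) : s ∈ {5, 6}, s ≤ k}:
k:     0  1  2  3  4  5  6  7  8  9 10 11
g(k):  0  0  0  0  0  1  1  1  1  1  2  0
So g(11) = 0.

0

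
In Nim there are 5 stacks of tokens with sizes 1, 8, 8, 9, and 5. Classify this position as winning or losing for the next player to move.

Winning position

Compute the nim-sum pairwise:
1 ⊕ 8 = 9
9 ⊕ 8 = 1
1 ⊕ 9 = 8
8 ⊕ 5 = 13
The nim-sum is 13 ≠ 0, so this is an N-position: the player to move can win.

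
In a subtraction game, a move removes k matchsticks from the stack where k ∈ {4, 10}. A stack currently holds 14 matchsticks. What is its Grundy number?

Grundy values for subtraction set {4, 10}:
g(0) = mex{} = 0
g(1) = mex{} = 0
g(2) = mex{} = 0
g(3) = mex{} = 0
g(4) = mex{0} = 1
g(5) = mex{0} = 1
g(6) = mex{0} = 1
g(7) = mex{0} = 1
g(8) = mex{1} = 0
g(9) = mex{1} = 0
g(10) = mex{0,1} = 2
g(11) = mex{0,1} = 2
g(12) = mex{0} = 1
g(13) = mex{0} = 1
g(14) = mex{1,2} = 0
So g(14) = 0.

0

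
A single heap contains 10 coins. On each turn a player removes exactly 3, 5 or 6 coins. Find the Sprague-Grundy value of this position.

Build the Grundy sequence with g(k) = mex{g(k−s) : s ∈ {3, 5, 6}, s ≤ k}:
k:     0  1  2  3  4  5  6  7  8  9 10
g(k):  0  0  0  1  1  1  2  2  2  0  0
So g(10) = 0.

0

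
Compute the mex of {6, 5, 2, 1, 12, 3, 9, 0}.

The values 0, 1, 2, 3 are all present; 4 is the first non-negative integer missing from the set.

4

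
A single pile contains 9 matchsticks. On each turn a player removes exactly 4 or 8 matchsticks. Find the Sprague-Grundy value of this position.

Grundy values for subtraction set {4, 8}:
g(0) = mex{} = 0
g(1) = mex{} = 0
g(2) = mex{} = 0
g(3) = mex{} = 0
g(4) = mex{0} = 1
g(5) = mex{0} = 1
g(6) = mex{0} = 1
g(7) = mex{0} = 1
g(8) = mex{0,1} = 2
g(9) = mex{0,1} = 2
So g(9) = 2.

2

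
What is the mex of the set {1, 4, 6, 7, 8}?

0 is not in the set, so the mex is 0.

0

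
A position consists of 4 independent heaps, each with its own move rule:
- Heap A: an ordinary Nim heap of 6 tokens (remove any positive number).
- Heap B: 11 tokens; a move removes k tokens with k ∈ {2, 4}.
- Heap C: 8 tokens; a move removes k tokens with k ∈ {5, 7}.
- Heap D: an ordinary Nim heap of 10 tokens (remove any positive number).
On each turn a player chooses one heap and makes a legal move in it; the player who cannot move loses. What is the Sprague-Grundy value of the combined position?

15

Heap A is a plain Nim heap of size 6, so its Grundy value is 6.
Build the Grundy sequence for heap B with g(k) = mex{g(k−s) : s ∈ {2, 4}, s ≤ k}:
g(0) = mex{} = 0
g(1) = mex{} = 0
g(2) = mex{0} = 1
g(3) = mex{0} = 1
g(4) = mex{0,1} = 2
g(5) = mex{0,1} = 2
g(6) = mex{1,2} = 0
g(7) = mex{1,2} = 0
g(8) = mex{0,2} = 1
g(9) = mex{0,2} = 1
g(10) = mex{0,1} = 2
g(11) = mex{0,1} = 2
So g(11) = 2.
Build the Grundy sequence for heap C with g(k) = mex{g(k−s) : s ∈ {5, 7}, s ≤ k}:
g(0) = mex{} = 0
g(1) = mex{} = 0
g(2) = mex{} = 0
g(3) = mex{} = 0
g(4) = mex{} = 0
g(5) = mex{0} = 1
g(6) = mex{0} = 1
g(7) = mex{0} = 1
g(8) = mex{0} = 1
So g(8) = 1.
Heap D is a plain Nim heap of size 10, so its Grundy value is 10.
The value of a disjunctive sum is the nim-sum of the parts.
Combined value = 6 XOR 2 XOR 1 XOR 10 = 15.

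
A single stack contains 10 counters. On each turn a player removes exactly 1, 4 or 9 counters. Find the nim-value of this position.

0

Grundy values for subtraction set {1, 4, 9}:
k:     0  1  2  3  4  5  6  7  8  9 10
g(k):  0  1  0  1  2  0  1  0  1  2  0
So g(10) = 0.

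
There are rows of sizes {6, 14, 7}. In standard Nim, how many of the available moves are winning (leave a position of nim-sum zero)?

1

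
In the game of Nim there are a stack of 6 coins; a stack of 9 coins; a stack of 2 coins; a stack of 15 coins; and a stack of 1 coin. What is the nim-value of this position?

Bitwise XOR of the heap sizes:
  0110  (6)
  1001  (9)
  0010  (2)
  1111  (15)
  0001  (1)
  ----
  0011  (3)

3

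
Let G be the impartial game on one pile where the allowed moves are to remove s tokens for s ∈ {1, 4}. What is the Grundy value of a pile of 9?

Grundy values for subtraction set {1, 4}:
k:     0  1  2  3  4  5  6  7  8  9
g(k):  0  1  0  1  2  0  1  0  1  2
So g(9) = 2.

2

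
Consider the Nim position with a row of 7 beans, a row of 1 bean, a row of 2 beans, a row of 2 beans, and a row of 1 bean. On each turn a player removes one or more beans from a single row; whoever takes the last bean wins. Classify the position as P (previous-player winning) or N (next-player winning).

Nim-sum: 7 XOR 1 XOR 2 XOR 2 XOR 1 = 7.
The nim-sum is 7 ≠ 0, so this is an N-position: the player to move can win.

N-position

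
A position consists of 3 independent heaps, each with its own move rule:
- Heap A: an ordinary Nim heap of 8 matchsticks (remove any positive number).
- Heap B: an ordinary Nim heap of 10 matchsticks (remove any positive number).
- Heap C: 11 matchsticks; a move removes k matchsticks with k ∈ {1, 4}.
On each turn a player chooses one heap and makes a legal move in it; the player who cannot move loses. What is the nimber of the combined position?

3

Heap A is a plain Nim heap of size 8, so its Grundy value is 8.
Heap B is a plain Nim heap of size 10, so its Grundy value is 10.
For heap C, compute g(0), g(1), … with moves {1, 4}:
g(0) = mex{} = 0
g(1) = mex{0} = 1
g(2) = mex{1} = 0
g(3) = mex{0} = 1
g(4) = mex{0,1} = 2
g(5) = mex{1,2} = 0
g(6) = mex{0} = 1
g(7) = mex{1} = 0
g(8) = mex{0,2} = 1
g(9) = mex{0,1} = 2
g(10) = mex{1,2} = 0
g(11) = mex{0} = 1
So g(11) = 1.
By the Sprague-Grundy theorem, the Grundy value of a sum of independent games is the XOR of the component values.
Combined value = 8 XOR 10 XOR 1 = 3.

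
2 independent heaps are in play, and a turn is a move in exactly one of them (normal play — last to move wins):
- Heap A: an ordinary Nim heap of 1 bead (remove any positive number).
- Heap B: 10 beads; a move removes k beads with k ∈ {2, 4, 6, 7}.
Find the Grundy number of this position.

Heap A is a plain Nim heap of size 1, so its Grundy value is 1.
For heap B, compute g(0), g(1), … with moves {2, 4, 6, 7}:
k:     0  1  2  3  4  5  6  7  8  9 10
g(k):  0  0  1  1  2  2  3  3  4  0  0
So g(10) = 0.
By the Sprague-Grundy theorem, the Grundy value of a sum of independent games is the XOR of the component values.
Combined value = 1 ⊕ 0 = 1.

1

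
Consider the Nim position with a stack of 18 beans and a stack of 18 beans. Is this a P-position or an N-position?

P-position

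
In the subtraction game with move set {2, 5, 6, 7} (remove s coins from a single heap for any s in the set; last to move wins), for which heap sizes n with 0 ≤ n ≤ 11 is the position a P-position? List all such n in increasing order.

0, 1, 4

Grundy values for subtraction set {2, 5, 6, 7}:
k:     0  1  2  3  4  5  6  7  8  9 10 11
g(k):  0  0  1  1  0  2  1  3  2  2  3  3
The P-positions (g = 0) in 0..11 are 0, 1, 4.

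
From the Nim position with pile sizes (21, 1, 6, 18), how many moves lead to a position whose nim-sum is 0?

Nim-sum: 21 ⊕ 1 ⊕ 6 ⊕ 18 = 0.
The nim-sum is already 0, so every move leaves a nonzero nim-sum — there are no winning moves.

0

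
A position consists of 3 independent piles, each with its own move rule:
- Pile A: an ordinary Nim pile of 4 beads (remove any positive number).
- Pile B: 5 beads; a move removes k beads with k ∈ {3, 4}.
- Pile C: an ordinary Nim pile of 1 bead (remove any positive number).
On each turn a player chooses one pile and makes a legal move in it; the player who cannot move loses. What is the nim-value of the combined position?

4

Pile A is a plain Nim pile of size 4, so its Grundy value is 4.
For pile B, compute g(0), g(1), … with moves {3, 4}:
k:     0  1  2  3  4  5
g(k):  0  0  0  1  1  1
So g(5) = 1.
Pile C is a plain Nim pile of size 1, so its Grundy value is 1.
By the Sprague-Grundy theorem, the Grundy value of a sum of independent games is the XOR of the component values.
Combined value = 4 XOR 1 XOR 1 = 4.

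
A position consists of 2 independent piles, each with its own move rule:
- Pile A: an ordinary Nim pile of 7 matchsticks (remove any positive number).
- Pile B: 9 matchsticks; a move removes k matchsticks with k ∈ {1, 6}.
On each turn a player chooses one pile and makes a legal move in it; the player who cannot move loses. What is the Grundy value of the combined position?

7

Pile A is a plain Nim pile of size 7, so its Grundy value is 7.
For pile B, compute g(0), g(1), … with moves {1, 6}:
g(0) = mex{} = 0
g(1) = mex{0} = 1
g(2) = mex{1} = 0
g(3) = mex{0} = 1
g(4) = mex{1} = 0
g(5) = mex{0} = 1
g(6) = mex{0,1} = 2
g(7) = mex{1,2} = 0
g(8) = mex{0} = 1
g(9) = mex{1} = 0
So g(9) = 0.
By the Sprague-Grundy theorem, the Grundy value of a sum of independent games is the XOR of the component values.
Combined value = 7 XOR 0 = 7.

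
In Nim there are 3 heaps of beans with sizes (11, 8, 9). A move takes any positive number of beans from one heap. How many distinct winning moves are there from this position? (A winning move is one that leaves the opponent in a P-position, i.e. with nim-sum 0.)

3

Bitwise XOR of the heap sizes:
  1011  (11)
  1000  (8)
  1001  (9)
  ----
  1010  (10)
The overall nim-sum is X = 10. A heap of size p has a winning move iff p XOR X < p (reduce it to p XOR X).
  11: 11 XOR 10 = 1 < 11 — winning move (to 1).
  8: 8 XOR 10 = 2 < 8 — winning move (to 2).
  9: 9 XOR 10 = 3 < 9 — winning move (to 3).
That gives 3 winning moves.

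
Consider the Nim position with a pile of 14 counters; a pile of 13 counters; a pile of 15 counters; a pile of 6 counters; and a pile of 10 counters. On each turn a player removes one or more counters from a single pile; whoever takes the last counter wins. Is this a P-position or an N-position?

P-position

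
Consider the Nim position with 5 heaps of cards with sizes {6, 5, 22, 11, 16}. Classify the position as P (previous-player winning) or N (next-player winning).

Compute the nim-sum pairwise:
6 ^ 5 = 3
3 ^ 22 = 21
21 ^ 11 = 30
30 ^ 16 = 14
The nim-sum is 14 ≠ 0, so this is an N-position: the player to move can win.

N-position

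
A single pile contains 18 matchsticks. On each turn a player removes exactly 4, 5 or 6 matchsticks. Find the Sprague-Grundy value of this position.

2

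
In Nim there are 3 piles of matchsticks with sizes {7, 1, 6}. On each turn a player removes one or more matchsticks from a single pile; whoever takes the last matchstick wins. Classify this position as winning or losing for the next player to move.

Losing position

In binary:
  111  (7)
  001  (1)
  110  (6)
  ---
  000  (0)
The nim-sum is 0, so this is a P-position: the player to move is in a losing position under optimal play.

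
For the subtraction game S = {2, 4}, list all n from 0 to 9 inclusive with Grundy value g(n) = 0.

Compute g(0), g(1), … for moves {2, 4}:
k:     0  1  2  3  4  5  6  7  8  9
g(k):  0  0  1  1  2  2  0  0  1  1
The P-positions (g = 0) in 0..9 are 0, 1, 6, 7.

0, 1, 6, 7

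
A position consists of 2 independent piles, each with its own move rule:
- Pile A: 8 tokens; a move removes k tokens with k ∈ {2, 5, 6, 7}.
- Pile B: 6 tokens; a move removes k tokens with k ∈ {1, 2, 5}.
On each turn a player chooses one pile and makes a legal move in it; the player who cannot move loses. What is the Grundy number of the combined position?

Grundy values for pile A (subtraction set {2, 5, 6, 7}):
g(0) = mex{} = 0
g(1) = mex{} = 0
g(2) = mex{0} = 1
g(3) = mex{0} = 1
g(4) = mex{1} = 0
g(5) = mex{0,1} = 2
g(6) = mex{0} = 1
g(7) = mex{0,1,2} = 3
g(8) = mex{0,1} = 2
So g(8) = 2.
Build the Grundy sequence for pile B with g(k) = mex{g(k−s) : s ∈ {1, 2, 5}, s ≤ k}:
k:     0  1  2  3  4  5  6
g(k):  0  1  2  0  1  2  0
So g(6) = 0.
The value of a disjunctive sum is the nim-sum of the parts.
Combined value = 2 XOR 0 = 2.

2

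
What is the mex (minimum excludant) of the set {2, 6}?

0

0 is not in the set, so the mex is 0.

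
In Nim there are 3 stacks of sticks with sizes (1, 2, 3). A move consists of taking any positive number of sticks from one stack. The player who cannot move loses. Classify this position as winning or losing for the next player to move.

Losing position

In binary:
  01  (1)
  10  (2)
  11  (3)
  --
  00  (0)
The nim-sum is 0, so this is a P-position: the player to move is in a losing position under optimal play.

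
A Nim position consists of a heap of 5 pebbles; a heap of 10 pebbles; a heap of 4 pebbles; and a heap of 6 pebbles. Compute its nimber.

13

Nim-sum: 5 ^ 10 ^ 4 ^ 6 = 13.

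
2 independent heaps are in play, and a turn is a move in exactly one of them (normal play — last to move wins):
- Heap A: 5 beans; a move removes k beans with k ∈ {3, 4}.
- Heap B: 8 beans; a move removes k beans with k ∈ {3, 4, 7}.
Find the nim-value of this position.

3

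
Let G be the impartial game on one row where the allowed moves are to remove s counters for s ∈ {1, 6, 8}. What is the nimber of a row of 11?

Grundy values for subtraction set {1, 6, 8}:
k:     0  1  2  3  4  5  6  7  8  9 10 11
g(k):  0  1  0  1  0  1  2  0  1  0  1  0
So g(11) = 0.

0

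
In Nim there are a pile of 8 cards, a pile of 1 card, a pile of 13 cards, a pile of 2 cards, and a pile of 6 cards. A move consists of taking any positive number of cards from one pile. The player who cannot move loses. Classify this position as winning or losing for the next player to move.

Losing position

Nim-sum: 8 ⊕ 1 ⊕ 13 ⊕ 2 ⊕ 6 = 0.
The nim-sum is 0, so this is a P-position: the player to move is in a losing position under optimal play.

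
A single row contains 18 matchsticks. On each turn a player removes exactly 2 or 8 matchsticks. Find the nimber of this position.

2

Build the Grundy sequence with g(k) = mex{g(k−s) : s ∈ {2, 8}, s ≤ k}:
k:     0  1  2  3  4  5  6  7  8  9 10 11 12 13 14 15 16 17 18
g(k):  0  0  1  1  0  0  1  1  2  2  0  0  1  1  0  0  1  1  2
So g(18) = 2.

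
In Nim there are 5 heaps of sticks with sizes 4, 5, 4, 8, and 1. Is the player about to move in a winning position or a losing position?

Bitwise XOR of the heap sizes:
  0100  (4)
  0101  (5)
  0100  (4)
  1000  (8)
  0001  (1)
  ----
  1100  (12)
The nim-sum is 12 ≠ 0, so this is an N-position: the player to move can win.

Winning position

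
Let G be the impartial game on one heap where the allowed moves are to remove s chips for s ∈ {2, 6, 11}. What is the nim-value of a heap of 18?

Compute g(0), g(1), … for moves {2, 6, 11}:
k:     0  1  2  3  4  5  6  7  8  9 10 11 12 13 14 15 16 17 18
g(k):  0  0  1  1  0  0  1  1  0  0  1  1  2  0  3  1  2  0  0
So g(18) = 0.

0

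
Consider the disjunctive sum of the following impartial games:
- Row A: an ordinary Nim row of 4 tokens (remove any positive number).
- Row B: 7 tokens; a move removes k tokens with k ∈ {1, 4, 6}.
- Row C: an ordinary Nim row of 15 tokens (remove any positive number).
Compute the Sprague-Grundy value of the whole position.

11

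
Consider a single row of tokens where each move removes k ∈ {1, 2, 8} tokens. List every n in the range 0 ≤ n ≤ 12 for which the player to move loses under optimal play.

0, 3, 6, 9, 12

Grundy values for subtraction set {1, 2, 8}:
g(0) = mex{} = 0
g(1) = mex{0} = 1
g(2) = mex{0,1} = 2
g(3) = mex{1,2} = 0
g(4) = mex{0,2} = 1
g(5) = mex{0,1} = 2
g(6) = mex{1,2} = 0
g(7) = mex{0,2} = 1
g(8) = mex{0,1} = 2
g(9) = mex{1,2} = 0
g(10) = mex{0,2} = 1
g(11) = mex{0,1} = 2
g(12) = mex{1,2} = 0
The P-positions (g = 0) in 0..12 are 0, 3, 6, 9, 12.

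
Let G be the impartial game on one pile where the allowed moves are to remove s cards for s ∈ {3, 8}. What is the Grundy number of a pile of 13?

0

Grundy values for subtraction set {3, 8}:
g(0) = mex{} = 0
g(1) = mex{} = 0
g(2) = mex{} = 0
g(3) = mex{0} = 1
g(4) = mex{0} = 1
g(5) = mex{0} = 1
g(6) = mex{1} = 0
g(7) = mex{1} = 0
g(8) = mex{0,1} = 2
g(9) = mex{0} = 1
g(10) = mex{0} = 1
g(11) = mex{1,2} = 0
g(12) = mex{1} = 0
g(13) = mex{1} = 0
So g(13) = 0.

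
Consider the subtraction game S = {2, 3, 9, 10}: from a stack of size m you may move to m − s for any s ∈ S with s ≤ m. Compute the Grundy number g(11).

3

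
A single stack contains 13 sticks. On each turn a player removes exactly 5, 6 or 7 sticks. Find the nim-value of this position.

0

Compute g(0), g(1), … for moves {5, 6, 7}:
k:     0  1  2  3  4  5  6  7  8  9 10 11 12 13
g(k):  0  0  0  0  0  1  1  1  1  1  2  2  0  0
So g(13) = 0.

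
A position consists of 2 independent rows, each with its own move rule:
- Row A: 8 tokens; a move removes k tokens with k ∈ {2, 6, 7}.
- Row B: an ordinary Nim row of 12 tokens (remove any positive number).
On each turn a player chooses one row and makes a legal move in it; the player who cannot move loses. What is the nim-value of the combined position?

For row A, compute g(0), g(1), … with moves {2, 6, 7}:
g(0) = mex{} = 0
g(1) = mex{} = 0
g(2) = mex{0} = 1
g(3) = mex{0} = 1
g(4) = mex{1} = 0
g(5) = mex{1} = 0
g(6) = mex{0} = 1
g(7) = mex{0} = 1
g(8) = mex{0,1} = 2
So g(8) = 2.
Row B is a plain Nim row of size 12, so its Grundy value is 12.
The value of a disjunctive sum is the nim-sum of the parts.
Combined value = 2 XOR 12 = 14.

14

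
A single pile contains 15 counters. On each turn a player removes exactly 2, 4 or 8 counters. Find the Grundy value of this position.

Build the Grundy sequence with g(k) = mex{g(k−s) : s ∈ {2, 4, 8}, s ≤ k}:
k:     0  1  2  3  4  5  6  7  8  9 10 11 12 13 14 15
g(k):  0  0  1  1  2  2  0  0  1  1  2  2  0  0  1  1
So g(15) = 1.

1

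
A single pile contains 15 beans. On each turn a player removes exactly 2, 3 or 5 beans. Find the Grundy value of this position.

Build the Grundy sequence with g(k) = mex{g(k−s) : s ∈ {2, 3, 5}, s ≤ k}:
k:     0  1  2  3  4  5  6  7  8  9 10 11 12 13 14 15
g(k):  0  0  1  1  2  2  3  0  0  1  1  2  2  3  0  0
So g(15) = 0.

0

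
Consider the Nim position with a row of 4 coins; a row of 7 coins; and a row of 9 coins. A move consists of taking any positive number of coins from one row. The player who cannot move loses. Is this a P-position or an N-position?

N-position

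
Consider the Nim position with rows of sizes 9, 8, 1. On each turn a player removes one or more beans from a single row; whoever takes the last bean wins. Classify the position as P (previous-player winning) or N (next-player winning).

P-position

Nim-sum: 9 ^ 8 ^ 1 = 0.
The nim-sum is 0, so this is a P-position: the player to move is in a losing position under optimal play.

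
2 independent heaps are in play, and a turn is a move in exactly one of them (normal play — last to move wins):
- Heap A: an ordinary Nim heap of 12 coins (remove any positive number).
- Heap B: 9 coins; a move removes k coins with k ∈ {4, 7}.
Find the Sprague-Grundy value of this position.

Heap A is a plain Nim heap of size 12, so its Grundy value is 12.
Grundy values for heap B (subtraction set {4, 7}):
k:     0  1  2  3  4  5  6  7  8  9
g(k):  0  0  0  0  1  1  1  1  2  2
So g(9) = 2.
The value of a disjunctive sum is the nim-sum of the parts.
Combined value = 12 ⊕ 2 = 14.

14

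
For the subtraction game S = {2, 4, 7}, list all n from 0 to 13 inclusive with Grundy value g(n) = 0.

0, 1, 6, 9, 12

Build the Grundy sequence with g(k) = mex{g(k−s) : s ∈ {2, 4, 7}, s ≤ k}:
k:     0  1  2  3  4  5  6  7  8  9 10 11 12 13
g(k):  0  0  1  1  2  2  0  3  1  0  2  1  0  2
The P-positions (g = 0) in 0..13 are 0, 1, 6, 9, 12.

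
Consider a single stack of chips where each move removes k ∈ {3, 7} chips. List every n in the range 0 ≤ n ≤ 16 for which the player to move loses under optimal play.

Grundy values for subtraction set {3, 7}:
k:     0  1  2  3  4  5  6  7  8  9 10 11 12 13 14 15 16
g(k):  0  0  0  1  1  1  0  2  2  1  0  0  0  1  1  1  0
The P-positions (g = 0) in 0..16 are 0, 1, 2, 6, 10, 11, 12, 16.

0, 1, 2, 6, 10, 11, 12, 16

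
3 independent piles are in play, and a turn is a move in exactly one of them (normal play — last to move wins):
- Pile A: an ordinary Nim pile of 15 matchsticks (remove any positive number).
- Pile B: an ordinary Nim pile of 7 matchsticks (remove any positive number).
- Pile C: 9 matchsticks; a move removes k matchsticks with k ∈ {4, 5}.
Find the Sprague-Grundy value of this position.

8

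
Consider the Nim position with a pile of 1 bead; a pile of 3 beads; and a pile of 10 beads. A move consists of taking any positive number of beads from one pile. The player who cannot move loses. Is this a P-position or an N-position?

N-position

Nim-sum: 1 ⊕ 3 ⊕ 10 = 8.
The nim-sum is 8 ≠ 0, so this is an N-position: the player to move can win.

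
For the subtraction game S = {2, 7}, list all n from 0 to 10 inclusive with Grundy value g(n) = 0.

Build the Grundy sequence with g(k) = mex{g(k−s) : s ∈ {2, 7}, s ≤ k}:
g(0) = mex{} = 0
g(1) = mex{} = 0
g(2) = mex{0} = 1
g(3) = mex{0} = 1
g(4) = mex{1} = 0
g(5) = mex{1} = 0
g(6) = mex{0} = 1
g(7) = mex{0} = 1
g(8) = mex{0,1} = 2
g(9) = mex{1} = 0
g(10) = mex{1,2} = 0
The P-positions (g = 0) in 0..10 are 0, 1, 4, 5, 9, 10.

0, 1, 4, 5, 9, 10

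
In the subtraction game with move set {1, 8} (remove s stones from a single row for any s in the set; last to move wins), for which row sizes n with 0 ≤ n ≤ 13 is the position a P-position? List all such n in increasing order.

0, 2, 4, 6, 9, 11, 13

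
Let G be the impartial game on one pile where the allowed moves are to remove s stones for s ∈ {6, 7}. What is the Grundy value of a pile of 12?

2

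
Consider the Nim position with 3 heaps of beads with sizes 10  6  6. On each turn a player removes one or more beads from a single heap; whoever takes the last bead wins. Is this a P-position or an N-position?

N-position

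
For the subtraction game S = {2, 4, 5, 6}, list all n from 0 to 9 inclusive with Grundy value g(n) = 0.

0, 1, 8, 9

Compute g(0), g(1), … for moves {2, 4, 5, 6}:
k:     0  1  2  3  4  5  6  7  8  9
g(k):  0  0  1  1  2  2  3  3  0  0
The P-positions (g = 0) in 0..9 are 0, 1, 8, 9.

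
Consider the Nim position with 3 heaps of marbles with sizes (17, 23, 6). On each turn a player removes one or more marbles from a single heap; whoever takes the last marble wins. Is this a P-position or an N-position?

Compute the nim-sum pairwise:
17 XOR 23 = 6
6 XOR 6 = 0
The nim-sum is 0, so this is a P-position: the player to move is in a losing position under optimal play.

P-position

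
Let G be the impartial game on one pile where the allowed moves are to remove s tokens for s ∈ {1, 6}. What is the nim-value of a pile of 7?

0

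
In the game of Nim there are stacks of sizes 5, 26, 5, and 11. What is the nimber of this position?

Compute the nim-sum pairwise:
5 ⊕ 26 = 31
31 ⊕ 5 = 26
26 ⊕ 11 = 17

17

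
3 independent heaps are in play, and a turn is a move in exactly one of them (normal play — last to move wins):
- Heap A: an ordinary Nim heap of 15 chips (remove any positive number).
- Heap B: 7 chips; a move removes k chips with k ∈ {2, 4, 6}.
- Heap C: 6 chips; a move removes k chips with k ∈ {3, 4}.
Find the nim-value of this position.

Heap A is a plain Nim heap of size 15, so its Grundy value is 15.
Grundy values for heap B (subtraction set {2, 4, 6}):
g(0) = mex{} = 0
g(1) = mex{} = 0
g(2) = mex{0} = 1
g(3) = mex{0} = 1
g(4) = mex{0,1} = 2
g(5) = mex{0,1} = 2
g(6) = mex{0,1,2} = 3
g(7) = mex{0,1,2} = 3
So g(7) = 3.
For heap C, compute g(0), g(1), … with moves {3, 4}:
k:     0  1  2  3  4  5  6
g(k):  0  0  0  1  1  1  2
So g(6) = 2.
The value of a disjunctive sum is the nim-sum of the parts.
Combined value = 15 XOR 3 XOR 2 = 14.

14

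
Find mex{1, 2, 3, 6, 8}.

0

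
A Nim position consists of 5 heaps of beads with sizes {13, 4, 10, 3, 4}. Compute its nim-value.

4

Write each in binary and XOR column by column:
  1101  (13)
  0100  (4)
  1010  (10)
  0011  (3)
  0100  (4)
  ----
  0100  (4)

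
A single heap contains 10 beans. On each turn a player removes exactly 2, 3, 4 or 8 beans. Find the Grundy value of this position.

Compute g(0), g(1), … for moves {2, 3, 4, 8}:
k:     0  1  2  3  4  5  6  7  8  9 10
g(k):  0  0  1  1  2  2  0  0  1  1  2
So g(10) = 2.

2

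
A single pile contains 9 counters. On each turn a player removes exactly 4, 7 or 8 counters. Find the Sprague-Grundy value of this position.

2

Build the Grundy sequence with g(k) = mex{g(k−s) : s ∈ {4, 7, 8}, s ≤ k}:
g(0) = mex{} = 0
g(1) = mex{} = 0
g(2) = mex{} = 0
g(3) = mex{} = 0
g(4) = mex{0} = 1
g(5) = mex{0} = 1
g(6) = mex{0} = 1
g(7) = mex{0} = 1
g(8) = mex{0,1} = 2
g(9) = mex{0,1} = 2
So g(9) = 2.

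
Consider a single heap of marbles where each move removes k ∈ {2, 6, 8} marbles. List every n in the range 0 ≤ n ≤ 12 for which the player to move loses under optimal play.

0, 1, 4, 5

Build the Grundy sequence with g(k) = mex{g(k−s) : s ∈ {2, 6, 8}, s ≤ k}:
g(0) = mex{} = 0
g(1) = mex{} = 0
g(2) = mex{0} = 1
g(3) = mex{0} = 1
g(4) = mex{1} = 0
g(5) = mex{1} = 0
g(6) = mex{0} = 1
g(7) = mex{0} = 1
g(8) = mex{0,1} = 2
g(9) = mex{0,1} = 2
g(10) = mex{0,1,2} = 3
g(11) = mex{0,1,2} = 3
g(12) = mex{0,1,3} = 2
The P-positions (g = 0) in 0..12 are 0, 1, 4, 5.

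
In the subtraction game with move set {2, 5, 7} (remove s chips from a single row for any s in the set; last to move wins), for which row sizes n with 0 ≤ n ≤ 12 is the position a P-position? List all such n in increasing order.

Compute g(0), g(1), … for moves {2, 5, 7}:
k:     0  1  2  3  4  5  6  7  8  9 10 11 12
g(k):  0  0  1  1  0  2  1  3  2  2  0  3  1
The P-positions (g = 0) in 0..12 are 0, 1, 4, 10.

0, 1, 4, 10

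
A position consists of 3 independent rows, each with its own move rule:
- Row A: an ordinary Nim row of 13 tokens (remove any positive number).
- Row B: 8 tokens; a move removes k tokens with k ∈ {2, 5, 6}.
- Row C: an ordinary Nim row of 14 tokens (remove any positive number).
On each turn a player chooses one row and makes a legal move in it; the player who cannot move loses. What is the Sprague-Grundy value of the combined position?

3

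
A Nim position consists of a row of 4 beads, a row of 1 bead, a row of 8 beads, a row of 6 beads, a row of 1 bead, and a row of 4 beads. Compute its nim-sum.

14

Bitwise XOR of the heap sizes:
  0100  (4)
  0001  (1)
  1000  (8)
  0110  (6)
  0001  (1)
  0100  (4)
  ----
  1110  (14)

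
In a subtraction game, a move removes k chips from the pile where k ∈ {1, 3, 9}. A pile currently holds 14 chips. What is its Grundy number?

Compute g(0), g(1), … for moves {1, 3, 9}:
k:     0  1  2  3  4  5  6  7  8  9 10 11 12 13 14
g(k):  0  1  0  1  0  1  0  1  0  1  0  1  0  1  0
So g(14) = 0.

0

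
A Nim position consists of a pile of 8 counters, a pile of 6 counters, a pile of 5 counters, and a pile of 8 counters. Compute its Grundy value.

3

Nim-sum: 8 ^ 6 ^ 5 ^ 8 = 3.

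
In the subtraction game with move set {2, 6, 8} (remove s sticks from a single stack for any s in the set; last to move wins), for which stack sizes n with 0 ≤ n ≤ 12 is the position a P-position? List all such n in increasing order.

Grundy values for subtraction set {2, 6, 8}:
k:     0  1  2  3  4  5  6  7  8  9 10 11 12
g(k):  0  0  1  1  0  0  1  1  2  2  3  3  2
The P-positions (g = 0) in 0..12 are 0, 1, 4, 5.

0, 1, 4, 5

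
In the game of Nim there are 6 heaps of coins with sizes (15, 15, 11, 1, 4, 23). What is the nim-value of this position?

25

In binary:
  01111  (15)
  01111  (15)
  01011  (11)
  00001  (1)
  00100  (4)
  10111  (23)
  -----
  11001  (25)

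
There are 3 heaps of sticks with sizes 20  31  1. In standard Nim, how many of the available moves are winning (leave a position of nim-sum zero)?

1

Nim-sum: 20 ^ 31 ^ 1 = 10.
The overall nim-sum is X = 10. A heap of size p has a winning move iff p XOR X < p (reduce it to p XOR X).
  20: 20 XOR 10 = 30 ≥ 20 — no move.
  31: 31 XOR 10 = 21 < 31 — winning move (to 21).
  1: 1 XOR 10 = 11 ≥ 1 — no move.
That gives 1 winning move.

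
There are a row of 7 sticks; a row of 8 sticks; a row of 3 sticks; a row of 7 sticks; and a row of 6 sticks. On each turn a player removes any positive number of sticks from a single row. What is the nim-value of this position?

Bitwise XOR of the heap sizes:
  0111  (7)
  1000  (8)
  0011  (3)
  0111  (7)
  0110  (6)
  ----
  1101  (13)

13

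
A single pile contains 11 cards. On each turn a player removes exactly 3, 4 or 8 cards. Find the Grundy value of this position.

Build the Grundy sequence with g(k) = mex{g(k−s) : s ∈ {3, 4, 8}, s ≤ k}:
g(0) = mex{} = 0
g(1) = mex{} = 0
g(2) = mex{} = 0
g(3) = mex{0} = 1
g(4) = mex{0} = 1
g(5) = mex{0} = 1
g(6) = mex{0,1} = 2
g(7) = mex{1} = 0
g(8) = mex{0,1} = 2
g(9) = mex{0,1,2} = 3
g(10) = mex{0,2} = 1
g(11) = mex{0,1,2} = 3
So g(11) = 3.

3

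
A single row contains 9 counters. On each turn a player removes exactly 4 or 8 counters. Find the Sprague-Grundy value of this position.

2

Build the Grundy sequence with g(k) = mex{g(k−s) : s ∈ {4, 8}, s ≤ k}:
g(0) = mex{} = 0
g(1) = mex{} = 0
g(2) = mex{} = 0
g(3) = mex{} = 0
g(4) = mex{0} = 1
g(5) = mex{0} = 1
g(6) = mex{0} = 1
g(7) = mex{0} = 1
g(8) = mex{0,1} = 2
g(9) = mex{0,1} = 2
So g(9) = 2.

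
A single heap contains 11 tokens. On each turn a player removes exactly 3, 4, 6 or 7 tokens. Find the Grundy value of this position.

Compute g(0), g(1), … for moves {3, 4, 6, 7}:
g(0) = mex{} = 0
g(1) = mex{} = 0
g(2) = mex{} = 0
g(3) = mex{0} = 1
g(4) = mex{0} = 1
g(5) = mex{0} = 1
g(6) = mex{0,1} = 2
g(7) = mex{0,1} = 2
g(8) = mex{0,1} = 2
g(9) = mex{0,1,2} = 3
g(10) = mex{1,2} = 0
g(11) = mex{1,2} = 0
So g(11) = 0.

0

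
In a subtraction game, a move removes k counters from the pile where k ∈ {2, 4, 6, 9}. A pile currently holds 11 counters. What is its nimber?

Build the Grundy sequence with g(k) = mex{g(k−s) : s ∈ {2, 4, 6, 9}, s ≤ k}:
g(0) = mex{} = 0
g(1) = mex{} = 0
g(2) = mex{0} = 1
g(3) = mex{0} = 1
g(4) = mex{0,1} = 2
g(5) = mex{0,1} = 2
g(6) = mex{0,1,2} = 3
g(7) = mex{0,1,2} = 3
g(8) = mex{1,2,3} = 0
g(9) = mex{0,1,2,3} = 4
g(10) = mex{0,2,3} = 1
g(11) = mex{1,2,3,4} = 0
So g(11) = 0.

0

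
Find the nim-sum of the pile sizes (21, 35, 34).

20

Nim-sum: 21 ^ 35 ^ 34 = 20.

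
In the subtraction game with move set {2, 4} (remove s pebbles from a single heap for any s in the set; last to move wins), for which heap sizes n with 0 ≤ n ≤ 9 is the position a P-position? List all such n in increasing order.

Grundy values for subtraction set {2, 4}:
k:     0  1  2  3  4  5  6  7  8  9
g(k):  0  0  1  1  2  2  0  0  1  1
The P-positions (g = 0) in 0..9 are 0, 1, 6, 7.

0, 1, 6, 7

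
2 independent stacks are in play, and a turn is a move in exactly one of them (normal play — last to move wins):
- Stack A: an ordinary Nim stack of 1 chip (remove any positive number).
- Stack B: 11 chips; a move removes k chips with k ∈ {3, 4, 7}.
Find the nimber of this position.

Stack A is a plain Nim stack of size 1, so its Grundy value is 1.
Build the Grundy sequence for stack B with g(k) = mex{g(k−s) : s ∈ {3, 4, 7}, s ≤ k}:
g(0) = mex{} = 0
g(1) = mex{} = 0
g(2) = mex{} = 0
g(3) = mex{0} = 1
g(4) = mex{0} = 1
g(5) = mex{0} = 1
g(6) = mex{0,1} = 2
g(7) = mex{0,1} = 2
g(8) = mex{0,1} = 2
g(9) = mex{0,1,2} = 3
g(10) = mex{1,2} = 0
g(11) = mex{1,2} = 0
So g(11) = 0.
By the Sprague-Grundy theorem, the Grundy value of a sum of independent games is the XOR of the component values.
Combined value = 1 ⊕ 0 = 1.

1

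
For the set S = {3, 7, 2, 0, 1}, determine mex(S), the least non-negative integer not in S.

4

The values 0, 1, 2, 3 are all present; 4 is the first non-negative integer missing from the set.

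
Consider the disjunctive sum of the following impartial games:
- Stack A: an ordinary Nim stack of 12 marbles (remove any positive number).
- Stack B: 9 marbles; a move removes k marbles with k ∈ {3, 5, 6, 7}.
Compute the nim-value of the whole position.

15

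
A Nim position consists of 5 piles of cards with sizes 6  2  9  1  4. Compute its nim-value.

Nim-sum: 6 ^ 2 ^ 9 ^ 1 ^ 4 = 8.

8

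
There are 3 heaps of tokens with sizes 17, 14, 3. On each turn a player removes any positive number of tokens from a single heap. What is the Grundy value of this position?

28

Compute the nim-sum pairwise:
17 ^ 14 = 31
31 ^ 3 = 28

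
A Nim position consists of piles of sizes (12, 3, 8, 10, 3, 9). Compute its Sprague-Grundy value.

7

Nim-sum: 12 ⊕ 3 ⊕ 8 ⊕ 10 ⊕ 3 ⊕ 9 = 7.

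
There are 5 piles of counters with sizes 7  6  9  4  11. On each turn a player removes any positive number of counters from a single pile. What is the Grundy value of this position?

Nim-sum: 7 ^ 6 ^ 9 ^ 4 ^ 11 = 7.

7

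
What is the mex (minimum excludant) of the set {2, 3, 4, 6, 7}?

0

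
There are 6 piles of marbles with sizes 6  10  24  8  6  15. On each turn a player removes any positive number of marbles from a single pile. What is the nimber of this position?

Write each in binary and XOR column by column:
  00110  (6)
  01010  (10)
  11000  (24)
  01000  (8)
  00110  (6)
  01111  (15)
  -----
  10101  (21)

21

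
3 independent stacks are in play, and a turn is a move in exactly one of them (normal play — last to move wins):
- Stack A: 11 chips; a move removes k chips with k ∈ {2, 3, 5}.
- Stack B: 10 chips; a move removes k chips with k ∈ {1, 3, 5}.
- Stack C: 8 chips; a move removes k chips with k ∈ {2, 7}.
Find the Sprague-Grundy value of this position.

Build the Grundy sequence for stack A with g(k) = mex{g(k−s) : s ∈ {2, 3, 5}, s ≤ k}:
g(0) = mex{} = 0
g(1) = mex{} = 0
g(2) = mex{0} = 1
g(3) = mex{0} = 1
g(4) = mex{0,1} = 2
g(5) = mex{0,1} = 2
g(6) = mex{0,1,2} = 3
g(7) = mex{1,2} = 0
g(8) = mex{1,2,3} = 0
g(9) = mex{0,2,3} = 1
g(10) = mex{0,2} = 1
g(11) = mex{0,1,3} = 2
So g(11) = 2.
Grundy values for stack B (subtraction set {1, 3, 5}):
k:     0  1  2  3  4  5  6  7  8  9 10
g(k):  0  1  0  1  0  1  0  1  0  1  0
So g(10) = 0.
Grundy values for stack C (subtraction set {2, 7}):
g(0) = mex{} = 0
g(1) = mex{} = 0
g(2) = mex{0} = 1
g(3) = mex{0} = 1
g(4) = mex{1} = 0
g(5) = mex{1} = 0
g(6) = mex{0} = 1
g(7) = mex{0} = 1
g(8) = mex{0,1} = 2
So g(8) = 2.
By the Sprague-Grundy theorem, the Grundy value of a sum of independent games is the XOR of the component values.
Combined value = 2 ⊕ 0 ⊕ 2 = 0.

0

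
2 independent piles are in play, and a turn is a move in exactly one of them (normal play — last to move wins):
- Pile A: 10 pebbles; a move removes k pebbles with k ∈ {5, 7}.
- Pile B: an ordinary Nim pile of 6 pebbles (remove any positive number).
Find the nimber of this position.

For pile A, compute g(0), g(1), … with moves {5, 7}:
k:     0  1  2  3  4  5  6  7  8  9 10
g(k):  0  0  0  0  0  1  1  1  1  1  2
So g(10) = 2.
Pile B is a plain Nim pile of size 6, so its Grundy value is 6.
The value of a disjunctive sum is the nim-sum of the parts.
Combined value = 2 XOR 6 = 4.

4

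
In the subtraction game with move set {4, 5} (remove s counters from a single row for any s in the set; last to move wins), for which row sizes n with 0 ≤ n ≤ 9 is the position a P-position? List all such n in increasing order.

0, 1, 2, 3, 9

Build the Grundy sequence with g(k) = mex{g(k−s) : s ∈ {4, 5}, s ≤ k}:
k:     0  1  2  3  4  5  6  7  8  9
g(k):  0  0  0  0  1  1  1  1  2  0
The P-positions (g = 0) in 0..9 are 0, 1, 2, 3, 9.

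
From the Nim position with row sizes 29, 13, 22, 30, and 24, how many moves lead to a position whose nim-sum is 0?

0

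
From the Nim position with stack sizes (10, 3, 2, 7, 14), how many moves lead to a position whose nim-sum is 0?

5

Compute the nim-sum pairwise:
10 ⊕ 3 = 9
9 ⊕ 2 = 11
11 ⊕ 7 = 12
12 ⊕ 14 = 2
The overall nim-sum is X = 2. A stack of size p has a winning move iff p XOR X < p (reduce it to p XOR X).
  10: 10 XOR 2 = 8 < 10 — winning move (to 8).
  3: 3 XOR 2 = 1 < 3 — winning move (to 1).
  2: 2 XOR 2 = 0 < 2 — winning move (to 0).
  7: 7 XOR 2 = 5 < 7 — winning move (to 5).
  14: 14 XOR 2 = 12 < 14 — winning move (to 12).
That gives 5 winning moves.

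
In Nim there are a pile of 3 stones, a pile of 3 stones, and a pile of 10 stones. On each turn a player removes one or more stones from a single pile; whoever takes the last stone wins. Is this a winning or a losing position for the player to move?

Winning position

Bitwise XOR of the heap sizes:
  0011  (3)
  0011  (3)
  1010  (10)
  ----
  1010  (10)
The nim-sum is 10 ≠ 0, so this is an N-position: the player to move can win.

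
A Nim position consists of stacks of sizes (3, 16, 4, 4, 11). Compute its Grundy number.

24

Compute the nim-sum pairwise:
3 ^ 16 = 19
19 ^ 4 = 23
23 ^ 4 = 19
19 ^ 11 = 24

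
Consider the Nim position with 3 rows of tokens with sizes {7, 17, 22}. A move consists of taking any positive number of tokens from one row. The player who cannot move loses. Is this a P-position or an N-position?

P-position

Write each in binary and XOR column by column:
  00111  (7)
  10001  (17)
  10110  (22)
  -----
  00000  (0)
The nim-sum is 0, so this is a P-position: the player to move is in a losing position under optimal play.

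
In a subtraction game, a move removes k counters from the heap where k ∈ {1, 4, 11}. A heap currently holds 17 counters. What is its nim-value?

0

Build the Grundy sequence with g(k) = mex{g(k−s) : s ∈ {1, 4, 11}, s ≤ k}:
k:     0  1  2  3  4  5  6  7  8  9 10 11 12 13 14 15 16 17
g(k):  0  1  0  1  2  0  1  0  1  2  0  1  0  1  2  0  1  0
So g(17) = 0.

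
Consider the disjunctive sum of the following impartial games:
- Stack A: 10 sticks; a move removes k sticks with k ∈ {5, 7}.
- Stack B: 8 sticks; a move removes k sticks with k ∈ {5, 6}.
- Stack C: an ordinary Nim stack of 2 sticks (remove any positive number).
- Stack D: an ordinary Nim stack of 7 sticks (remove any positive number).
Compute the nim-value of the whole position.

6

Grundy values for stack A (subtraction set {5, 7}):
k:     0  1  2  3  4  5  6  7  8  9 10
g(k):  0  0  0  0  0  1  1  1  1  1  2
So g(10) = 2.
Grundy values for stack B (subtraction set {5, 6}):
g(0) = mex{} = 0
g(1) = mex{} = 0
g(2) = mex{} = 0
g(3) = mex{} = 0
g(4) = mex{} = 0
g(5) = mex{0} = 1
g(6) = mex{0} = 1
g(7) = mex{0} = 1
g(8) = mex{0} = 1
So g(8) = 1.
Stack C is a plain Nim stack of size 2, so its Grundy value is 2.
Stack D is a plain Nim stack of size 7, so its Grundy value is 7.
By the Sprague-Grundy theorem, the Grundy value of a sum of independent games is the XOR of the component values.
Combined value = 2 ⊕ 1 ⊕ 2 ⊕ 7 = 6.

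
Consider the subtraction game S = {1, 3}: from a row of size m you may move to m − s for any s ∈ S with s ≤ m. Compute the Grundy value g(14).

0

Build the Grundy sequence with g(k) = mex{g(k−s) : s ∈ {1, 3}, s ≤ k}:
k:     0  1  2  3  4  5  6  7  8  9 10 11 12 13 14
g(k):  0  1  0  1  0  1  0  1  0  1  0  1  0  1  0
So g(14) = 0.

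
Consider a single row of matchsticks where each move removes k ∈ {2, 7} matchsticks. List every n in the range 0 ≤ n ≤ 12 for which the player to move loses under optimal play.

Compute g(0), g(1), … for moves {2, 7}:
g(0) = mex{} = 0
g(1) = mex{} = 0
g(2) = mex{0} = 1
g(3) = mex{0} = 1
g(4) = mex{1} = 0
g(5) = mex{1} = 0
g(6) = mex{0} = 1
g(7) = mex{0} = 1
g(8) = mex{0,1} = 2
g(9) = mex{1} = 0
g(10) = mex{1,2} = 0
g(11) = mex{0} = 1
g(12) = mex{0} = 1
The P-positions (g = 0) in 0..12 are 0, 1, 4, 5, 9, 10.

0, 1, 4, 5, 9, 10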